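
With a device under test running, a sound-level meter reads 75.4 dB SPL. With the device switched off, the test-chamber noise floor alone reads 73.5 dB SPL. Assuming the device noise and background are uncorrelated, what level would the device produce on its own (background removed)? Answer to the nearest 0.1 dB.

70.9 dB SPL

Subtract intensities: L_src = 10·log₁₀(10^(L_total/10) − 10^(L_bg/10)).
L_src = 10·log₁₀(10^(75.4/10) − 10^(73.5/10)) = 10·log₁₀(12290000) = 70.9 dB SPL.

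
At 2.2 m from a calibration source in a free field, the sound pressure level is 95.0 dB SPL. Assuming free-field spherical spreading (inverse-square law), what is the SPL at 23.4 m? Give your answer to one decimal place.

74.5 dB SPL

Inverse-square spreading gives ΔL = −20·log₁₀(d₂/d₁).
ΔL = −20·log₁₀(23.4/2.2) = -20.54 dB, so L₂ = 95.0 + (-20.54) = 74.5 dB SPL.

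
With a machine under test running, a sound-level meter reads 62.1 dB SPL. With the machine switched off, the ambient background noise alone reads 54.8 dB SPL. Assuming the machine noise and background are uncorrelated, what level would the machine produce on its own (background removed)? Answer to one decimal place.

Subtract intensities: L_src = 10·log₁₀(10^(L_total/10) − 10^(L_bg/10)).
L_src = 10·log₁₀(10^(62.1/10) − 10^(54.8/10)) = 10·log₁₀(1320000) = 61.2 dB SPL.

61.2 dB SPL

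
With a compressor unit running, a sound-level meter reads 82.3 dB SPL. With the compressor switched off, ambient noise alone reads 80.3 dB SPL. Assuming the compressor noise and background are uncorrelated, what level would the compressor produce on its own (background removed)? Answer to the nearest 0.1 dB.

78.0 dB SPL

Background correction is a power subtraction:
L_src = 10·log₁₀(10^(82.3/10) − 10^(80.3/10)) = 10·log₁₀(62670000) = 78.0 dB SPL.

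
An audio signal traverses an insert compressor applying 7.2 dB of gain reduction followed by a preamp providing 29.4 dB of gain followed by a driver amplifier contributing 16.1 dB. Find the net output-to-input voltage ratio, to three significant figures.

82.2

Net gain = (−7.2) + 29.4 + 16.1 = 38.3 dB.
Voltage ratio = 10^(38.3/20) = 82.2.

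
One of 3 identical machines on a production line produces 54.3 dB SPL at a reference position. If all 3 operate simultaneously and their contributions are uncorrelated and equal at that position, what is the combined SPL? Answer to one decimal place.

59.1 dB SPL

3 equal incoherent sources raise the level by 10·log₁₀(3) = 4.77 dB.
L_total = 54.3 + 4.77 = 59.1 dB SPL.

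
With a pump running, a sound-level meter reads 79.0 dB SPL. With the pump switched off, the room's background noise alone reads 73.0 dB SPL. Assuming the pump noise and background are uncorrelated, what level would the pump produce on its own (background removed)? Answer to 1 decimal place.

Remove the background by subtracting linear intensities:
L_src = 10·log₁₀(10^(79.0/10) − 10^(73.0/10)) = 10·log₁₀(59480000) = 77.7 dB SPL.

77.7 dB SPL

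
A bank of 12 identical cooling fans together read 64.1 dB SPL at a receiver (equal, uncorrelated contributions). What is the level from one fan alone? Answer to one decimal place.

53.3 dB SPL

12 equal incoherent sources add 10·log₁₀(12) = 10.79 dB over one source.
L_one = 64.1 − 10.79 = 53.3 dB SPL.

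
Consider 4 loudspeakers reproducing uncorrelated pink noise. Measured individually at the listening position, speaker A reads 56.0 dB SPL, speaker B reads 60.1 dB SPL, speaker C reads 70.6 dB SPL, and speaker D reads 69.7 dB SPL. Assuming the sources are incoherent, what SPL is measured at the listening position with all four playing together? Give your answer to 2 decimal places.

Incoherent sources sum as intensities:
L_total = 10·log₁₀(10^(56.0/10) + 10^(60.1/10) + 10^(70.6/10) + 10^(69.7/10)) = 10·log₁₀(22240000) = 73.47 dB SPL.

73.47 dB SPL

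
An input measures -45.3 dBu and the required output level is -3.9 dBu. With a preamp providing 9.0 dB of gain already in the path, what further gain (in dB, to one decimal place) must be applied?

The required make-up gain is the shortfall in the dB sum.
G = -3.9 − (-45.3) − 9.0 = 32.4 dB.

32.4 dB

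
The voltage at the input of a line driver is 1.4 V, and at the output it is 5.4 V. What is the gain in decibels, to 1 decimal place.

11.7 dB

For a voltage ratio, dB = 20·log₁₀(V₂/V₁).
20·log₁₀(5.4/1.4) = 20·log₁₀(3.857) = 11.7 dB.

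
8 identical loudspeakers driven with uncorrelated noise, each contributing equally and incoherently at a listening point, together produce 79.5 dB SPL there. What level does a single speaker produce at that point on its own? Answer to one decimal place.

70.5 dB SPL

8 equal incoherent sources add 10·log₁₀(8) = 9.03 dB over one source.
L_one = 79.5 − 9.03 = 70.5 dB SPL.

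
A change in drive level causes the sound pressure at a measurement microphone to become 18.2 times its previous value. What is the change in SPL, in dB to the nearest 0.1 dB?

25.2 dB

Sound pressure is an amplitude quantity: ΔL = 20·log₁₀(p₂/p₁).
20·log₁₀(18.2) = 25.2 dB.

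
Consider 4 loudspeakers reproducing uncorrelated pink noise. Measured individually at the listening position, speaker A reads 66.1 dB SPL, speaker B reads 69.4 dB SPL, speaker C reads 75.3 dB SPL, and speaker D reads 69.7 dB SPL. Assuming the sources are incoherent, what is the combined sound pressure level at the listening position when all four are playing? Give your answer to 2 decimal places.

77.48 dB SPL

Uncorrelated sources add in intensity (power), not in dB.
L_total = 10·log₁₀(10^(66.1/10) + 10^(69.4/10) + 10^(75.3/10) + 10^(69.7/10)) = 10·log₁₀(56000000) = 77.48 dB SPL.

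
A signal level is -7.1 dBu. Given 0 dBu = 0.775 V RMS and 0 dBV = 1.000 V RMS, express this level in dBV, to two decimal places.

The offset between the scales is 20·log₁₀(0.775/1.000) = −2.214 dB.
So dBV = -7.1 − 2.214 = -9.31 dBV.

-9.31 dBV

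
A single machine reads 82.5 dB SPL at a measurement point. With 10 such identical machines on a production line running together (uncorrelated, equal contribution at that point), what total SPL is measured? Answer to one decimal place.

10 equal incoherent sources raise the level by 10·log₁₀(10) = 10.00 dB.
L_total = 82.5 + 10.00 = 92.5 dB SPL.

92.5 dB SPL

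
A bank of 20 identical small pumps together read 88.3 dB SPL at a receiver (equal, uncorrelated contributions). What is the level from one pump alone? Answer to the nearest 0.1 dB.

75.3 dB SPL

20 equal incoherent sources add 10·log₁₀(20) = 13.01 dB over one source.
L_one = 88.3 − 13.01 = 75.3 dB SPL.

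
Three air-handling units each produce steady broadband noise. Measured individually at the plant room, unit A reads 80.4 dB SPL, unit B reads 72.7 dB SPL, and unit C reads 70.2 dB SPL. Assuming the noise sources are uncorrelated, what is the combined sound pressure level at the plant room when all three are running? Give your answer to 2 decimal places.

81.42 dB SPL

Add the sources as powers (linear), then convert back to dB:
L_total = 10·log₁₀(10^(80.4/10) + 10^(72.7/10) + 10^(70.2/10)) = 10·log₁₀(138700000) = 81.42 dB SPL.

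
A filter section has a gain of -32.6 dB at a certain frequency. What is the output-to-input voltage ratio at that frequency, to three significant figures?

Voltage ratio = 10^(dB/20).
10^(-32.6/20) = 10^(-1.630) = 0.0234.

0.0234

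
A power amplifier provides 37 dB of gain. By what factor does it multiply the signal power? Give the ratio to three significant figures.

Power ratio = 10^(dB/10).
10^(37/10) = 10^(3.700) = 5010.

5010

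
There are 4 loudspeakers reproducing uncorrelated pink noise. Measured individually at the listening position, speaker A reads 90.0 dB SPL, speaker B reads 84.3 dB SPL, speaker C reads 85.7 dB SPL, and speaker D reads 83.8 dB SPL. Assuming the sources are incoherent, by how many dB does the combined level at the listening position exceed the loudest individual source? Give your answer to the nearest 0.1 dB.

2.7 dB

Incoherent sources sum as intensities:
L_total = 10·log₁₀(10^(90.0/10) + 10^(84.3/10) + 10^(85.7/10) + 10^(83.8/10)) = 92.74 dB SPL.
Excess over the loudest (90.0 dB): 92.74 − 90.0 = 2.7 dB.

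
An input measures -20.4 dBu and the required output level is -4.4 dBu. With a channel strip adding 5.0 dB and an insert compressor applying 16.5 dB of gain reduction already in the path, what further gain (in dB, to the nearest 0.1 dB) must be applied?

The required make-up gain is the shortfall in the dB sum.
G = -4.4 − (-20.4) − 5.0 + 16.5 = 27.5 dB.

27.5 dB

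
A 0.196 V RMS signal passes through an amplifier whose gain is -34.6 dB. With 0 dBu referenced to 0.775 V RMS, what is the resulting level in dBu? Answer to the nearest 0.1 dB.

Input level: 20·log₁₀(0.196/0.775) = -11.94 dBu.
Output: -11.94 − 34.6 = -46.5 dBu.

-46.5 dBu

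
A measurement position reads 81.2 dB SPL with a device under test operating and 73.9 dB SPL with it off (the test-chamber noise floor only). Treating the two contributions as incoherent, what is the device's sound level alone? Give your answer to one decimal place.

Background correction is a power subtraction:
L_src = 10·log₁₀(10^(81.2/10) − 10^(73.9/10)) = 10·log₁₀(107300000) = 80.3 dB SPL.

80.3 dB SPL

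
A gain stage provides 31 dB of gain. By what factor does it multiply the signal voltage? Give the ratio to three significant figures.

35.5

Voltage ratio = 10^(dB/20).
10^(31/20) = 10^(1.550) = 35.5.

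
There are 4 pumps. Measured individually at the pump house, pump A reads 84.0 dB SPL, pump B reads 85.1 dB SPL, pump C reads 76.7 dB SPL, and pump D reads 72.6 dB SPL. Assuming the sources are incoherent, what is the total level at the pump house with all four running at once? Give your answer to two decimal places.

88.06 dB SPL

Add the sources as powers (linear), then convert back to dB:
L_total = 10·log₁₀(10^(84.0/10) + 10^(85.1/10) + 10^(76.7/10) + 10^(72.6/10)) = 10·log₁₀(639800000) = 88.06 dB SPL.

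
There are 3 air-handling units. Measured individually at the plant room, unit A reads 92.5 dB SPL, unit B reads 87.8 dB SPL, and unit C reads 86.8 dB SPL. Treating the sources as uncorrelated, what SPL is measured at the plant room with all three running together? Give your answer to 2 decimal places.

94.56 dB SPL

Add the sources as powers (linear), then convert back to dB:
L_total = 10·log₁₀(10^(92.5/10) + 10^(87.8/10) + 10^(86.8/10)) = 10·log₁₀(2859000000) = 94.56 dB SPL.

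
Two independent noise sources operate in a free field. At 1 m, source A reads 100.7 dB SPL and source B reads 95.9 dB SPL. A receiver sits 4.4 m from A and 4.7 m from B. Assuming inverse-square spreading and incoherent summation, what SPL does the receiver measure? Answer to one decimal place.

88.9 dB SPL

At the listener: L_A = 100.7 − 20·log₁₀(4.4) = 87.83 dB; L_B = 95.9 − 20·log₁₀(4.7) = 82.46 dB.
Combined: 10·log₁₀(10^(87.83/10)+10^(82.46/10)) = 88.9 dB SPL.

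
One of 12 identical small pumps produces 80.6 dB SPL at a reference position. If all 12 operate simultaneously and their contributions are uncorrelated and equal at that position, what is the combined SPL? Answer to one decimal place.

91.4 dB SPL

12 equal incoherent sources raise the level by 10·log₁₀(12) = 10.79 dB.
L_total = 80.6 + 10.79 = 91.4 dB SPL.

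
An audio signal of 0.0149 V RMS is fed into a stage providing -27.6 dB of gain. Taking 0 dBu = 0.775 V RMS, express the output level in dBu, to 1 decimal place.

-61.9 dBu

Input level: 20·log₁₀(0.0149/0.775) = -34.32 dBu.
Output: -34.32 − 27.6 = -61.9 dBu.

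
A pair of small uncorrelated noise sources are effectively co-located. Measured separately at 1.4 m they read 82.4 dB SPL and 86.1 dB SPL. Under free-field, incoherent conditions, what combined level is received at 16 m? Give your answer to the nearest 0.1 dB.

66.5 dB SPL

Combined at 1.4 m: 10·log₁₀(10^(82.4/10)+10^(86.1/10)) = 87.64 dB SPL.
Then apply −20·log₁₀(16/1.4) = -21.16 dB → 66.5 dB SPL.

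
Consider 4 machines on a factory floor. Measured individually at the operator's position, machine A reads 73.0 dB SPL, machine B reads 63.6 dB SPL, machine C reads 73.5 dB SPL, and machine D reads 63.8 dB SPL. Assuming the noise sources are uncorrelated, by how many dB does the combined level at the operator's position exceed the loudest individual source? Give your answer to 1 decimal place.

Incoherent sources sum as intensities:
L_total = 10·log₁₀(10^(73.0/10) + 10^(63.6/10) + 10^(73.5/10) + 10^(63.8/10)) = 76.72 dB SPL.
Excess over the loudest (73.5 dB): 76.72 − 73.5 = 3.2 dB.

3.2 dB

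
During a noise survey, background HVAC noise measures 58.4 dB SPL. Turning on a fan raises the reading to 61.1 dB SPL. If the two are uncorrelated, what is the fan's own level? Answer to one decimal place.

57.8 dB SPL

Subtract intensities: L_src = 10·log₁₀(10^(L_total/10) − 10^(L_bg/10)).
L_src = 10·log₁₀(10^(61.1/10) − 10^(58.4/10)) = 10·log₁₀(596400) = 57.8 dB SPL.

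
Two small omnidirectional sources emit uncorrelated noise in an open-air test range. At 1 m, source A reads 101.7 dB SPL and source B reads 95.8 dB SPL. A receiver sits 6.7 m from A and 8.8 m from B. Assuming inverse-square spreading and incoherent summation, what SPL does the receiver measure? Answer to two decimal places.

85.78 dB SPL

At the listener: L_A = 101.7 − 20·log₁₀(6.7) = 85.179 dB; L_B = 95.8 − 20·log₁₀(8.8) = 76.910 dB.
Combined: 10·log₁₀(10^(85.179/10)+10^(76.910/10)) = 85.78 dB SPL.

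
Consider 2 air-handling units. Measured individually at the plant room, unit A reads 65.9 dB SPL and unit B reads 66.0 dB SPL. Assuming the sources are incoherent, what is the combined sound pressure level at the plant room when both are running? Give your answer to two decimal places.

68.96 dB SPL

Incoherent sources sum as intensities:
L_total = 10·log₁₀(10^(65.9/10) + 10^(66.0/10)) = 10·log₁₀(7872000) = 68.96 dB SPL.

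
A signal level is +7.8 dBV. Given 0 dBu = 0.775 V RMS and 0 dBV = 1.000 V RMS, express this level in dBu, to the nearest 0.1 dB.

The offset between the scales is 20·log₁₀(0.775/1.000) = −2.214 dB.
So dBu = +7.8 + 2.214 = +10.0 dBu.

+10.0 dBu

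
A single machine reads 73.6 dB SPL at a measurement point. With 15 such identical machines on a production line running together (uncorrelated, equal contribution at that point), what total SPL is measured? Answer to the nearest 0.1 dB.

85.4 dB SPL

15 equal incoherent sources raise the level by 10·log₁₀(15) = 11.76 dB.
L_total = 73.6 + 11.76 = 85.4 dB SPL.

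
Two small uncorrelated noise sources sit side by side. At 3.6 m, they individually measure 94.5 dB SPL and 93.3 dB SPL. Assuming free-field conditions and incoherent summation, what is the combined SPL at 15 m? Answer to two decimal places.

84.56 dB SPL

Combined at 3.6 m: 10·log₁₀(10^(94.5/10)+10^(93.3/10)) = 96.952 dB SPL.
Then apply −20·log₁₀(15/3.6) = -12.396 dB → 84.56 dB SPL.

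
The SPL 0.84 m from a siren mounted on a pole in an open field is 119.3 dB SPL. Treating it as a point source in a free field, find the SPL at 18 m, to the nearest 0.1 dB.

Inverse-square spreading gives ΔL = −20·log₁₀(d₂/d₁).
ΔL = −20·log₁₀(18/0.84) = -26.62 dB, so L₂ = 119.3 + (-26.62) = 92.7 dB SPL.

92.7 dB SPL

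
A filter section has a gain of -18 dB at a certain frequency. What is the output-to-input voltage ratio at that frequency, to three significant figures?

0.126

Voltage ratio = 10^(dB/20).
10^(-18/20) = 10^(-0.9000) = 0.126.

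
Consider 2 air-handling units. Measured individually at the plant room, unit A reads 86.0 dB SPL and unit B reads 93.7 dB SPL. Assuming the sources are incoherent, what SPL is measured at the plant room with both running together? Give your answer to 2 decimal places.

94.38 dB SPL

Incoherent sources sum as intensities:
L_total = 10·log₁₀(10^(86.0/10) + 10^(93.7/10)) = 10·log₁₀(2742000000) = 94.38 dB SPL.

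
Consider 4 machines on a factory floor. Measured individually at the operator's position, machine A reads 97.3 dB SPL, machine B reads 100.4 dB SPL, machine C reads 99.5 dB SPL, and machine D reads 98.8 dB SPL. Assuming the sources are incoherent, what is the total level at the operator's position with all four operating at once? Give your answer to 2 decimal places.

Uncorrelated sources add in intensity (power), not in dB.
L_total = 10·log₁₀(10^(97.3/10) + 10^(100.4/10) + 10^(99.5/10) + 10^(98.8/10)) = 10·log₁₀(32833000000) = 105.16 dB SPL.

105.16 dB SPL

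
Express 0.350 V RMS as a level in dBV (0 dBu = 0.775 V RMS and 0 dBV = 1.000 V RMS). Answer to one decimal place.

-9.1 dBV

dBV = 20·log₁₀(V / 1.000 V).
20·log₁₀(0.350/1.000) = -9.1 dBV.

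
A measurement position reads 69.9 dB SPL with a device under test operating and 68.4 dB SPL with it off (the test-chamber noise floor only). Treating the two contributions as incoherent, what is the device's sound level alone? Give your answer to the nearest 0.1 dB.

64.6 dB SPL

Subtract intensities: L_src = 10·log₁₀(10^(L_total/10) − 10^(L_bg/10)).
L_src = 10·log₁₀(10^(69.9/10) − 10^(68.4/10)) = 10·log₁₀(2854000) = 64.6 dB SPL.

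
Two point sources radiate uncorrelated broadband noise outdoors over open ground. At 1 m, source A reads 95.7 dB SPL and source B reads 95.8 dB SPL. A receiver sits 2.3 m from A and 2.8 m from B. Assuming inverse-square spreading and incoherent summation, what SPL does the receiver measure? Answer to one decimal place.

90.7 dB SPL

At the listener: L_A = 95.7 − 20·log₁₀(2.3) = 88.47 dB; L_B = 95.8 − 20·log₁₀(2.8) = 86.86 dB.
Combined: 10·log₁₀(10^(88.47/10)+10^(86.86/10)) = 90.7 dB SPL.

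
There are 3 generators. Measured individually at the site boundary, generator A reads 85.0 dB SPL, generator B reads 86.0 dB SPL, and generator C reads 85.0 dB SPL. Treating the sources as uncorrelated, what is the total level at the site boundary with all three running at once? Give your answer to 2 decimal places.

90.13 dB SPL

Add the sources as powers (linear), then convert back to dB:
L_total = 10·log₁₀(10^(85.0/10) + 10^(86.0/10) + 10^(85.0/10)) = 10·log₁₀(1031000000) = 90.13 dB SPL.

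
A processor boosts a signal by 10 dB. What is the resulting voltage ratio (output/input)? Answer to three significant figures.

3.16

Voltage ratio = 10^(dB/20).
10^(10/20) = 10^(0.5000) = 3.16.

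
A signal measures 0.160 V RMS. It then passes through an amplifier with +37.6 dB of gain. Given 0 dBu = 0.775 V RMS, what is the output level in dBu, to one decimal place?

+23.9 dBu

Input level: 20·log₁₀(0.160/0.775) = -13.70 dBu.
Output: -13.70 + 37.6 = +23.9 dBu.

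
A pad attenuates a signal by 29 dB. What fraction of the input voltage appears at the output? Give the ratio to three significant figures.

Voltage ratio = 10^(dB/20).
10^(-29/20) = 10^(-1.450) = 0.0355.

0.0355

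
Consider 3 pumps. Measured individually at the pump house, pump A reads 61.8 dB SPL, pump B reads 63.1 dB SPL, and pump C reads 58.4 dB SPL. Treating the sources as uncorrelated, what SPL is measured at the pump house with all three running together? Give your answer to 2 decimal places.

Add the sources as powers (linear), then convert back to dB:
L_total = 10·log₁₀(10^(61.8/10) + 10^(63.1/10) + 10^(58.4/10)) = 10·log₁₀(4247000) = 66.28 dB SPL.

66.28 dB SPL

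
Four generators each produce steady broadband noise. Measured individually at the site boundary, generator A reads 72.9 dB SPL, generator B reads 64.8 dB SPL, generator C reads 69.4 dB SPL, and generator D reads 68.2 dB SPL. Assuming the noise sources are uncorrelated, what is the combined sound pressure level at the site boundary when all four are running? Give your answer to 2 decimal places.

75.78 dB SPL

Incoherent sources sum as intensities:
L_total = 10·log₁₀(10^(72.9/10) + 10^(64.8/10) + 10^(69.4/10) + 10^(68.2/10)) = 10·log₁₀(37830000) = 75.78 dB SPL.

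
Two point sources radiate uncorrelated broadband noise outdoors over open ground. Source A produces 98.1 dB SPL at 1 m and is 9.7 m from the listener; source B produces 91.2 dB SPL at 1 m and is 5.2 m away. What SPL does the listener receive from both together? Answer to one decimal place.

80.7 dB SPL

At the listener: L_A = 98.1 − 20·log₁₀(9.7) = 78.36 dB; L_B = 91.2 − 20·log₁₀(5.2) = 76.88 dB.
Combined: 10·log₁₀(10^(78.36/10)+10^(76.88/10)) = 80.7 dB SPL.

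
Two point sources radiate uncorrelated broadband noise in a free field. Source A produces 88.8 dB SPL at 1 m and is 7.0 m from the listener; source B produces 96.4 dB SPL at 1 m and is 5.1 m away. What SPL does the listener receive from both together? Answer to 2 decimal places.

At the listener: L_A = 88.8 − 20·log₁₀(7.0) = 71.898 dB; L_B = 96.4 − 20·log₁₀(5.1) = 82.249 dB.
Combined: 10·log₁₀(10^(71.898/10)+10^(82.249/10)) = 82.63 dB SPL.

82.63 dB SPL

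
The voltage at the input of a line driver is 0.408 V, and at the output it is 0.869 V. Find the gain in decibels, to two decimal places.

For a voltage ratio, dB = 20·log₁₀(V₂/V₁).
20·log₁₀(0.869/0.408) = 20·log₁₀(2.130) = 6.57 dB.

6.57 dB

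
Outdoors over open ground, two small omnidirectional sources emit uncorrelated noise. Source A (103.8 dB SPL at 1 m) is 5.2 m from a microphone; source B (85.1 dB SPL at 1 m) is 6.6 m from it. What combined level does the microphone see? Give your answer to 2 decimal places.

At the listener: L_A = 103.8 − 20·log₁₀(5.2) = 89.480 dB; L_B = 85.1 − 20·log₁₀(6.6) = 68.709 dB.
Combined: 10·log₁₀(10^(89.480/10)+10^(68.709/10)) = 89.52 dB SPL.

89.52 dB SPL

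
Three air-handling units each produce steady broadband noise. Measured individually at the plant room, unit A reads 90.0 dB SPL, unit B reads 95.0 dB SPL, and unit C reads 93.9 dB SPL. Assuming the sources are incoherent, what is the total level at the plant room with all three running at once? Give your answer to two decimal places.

Add the sources as powers (linear), then convert back to dB:
L_total = 10·log₁₀(10^(90.0/10) + 10^(95.0/10) + 10^(93.9/10)) = 10·log₁₀(6617000000) = 98.21 dB SPL.

98.21 dB SPL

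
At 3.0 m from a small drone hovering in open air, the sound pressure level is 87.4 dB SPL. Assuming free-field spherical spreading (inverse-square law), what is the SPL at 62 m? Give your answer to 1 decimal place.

61.1 dB SPL

Inverse-square spreading gives ΔL = −20·log₁₀(d₂/d₁).
ΔL = −20·log₁₀(62/3.0) = -26.31 dB, so L₂ = 87.4 + (-26.31) = 61.1 dB SPL.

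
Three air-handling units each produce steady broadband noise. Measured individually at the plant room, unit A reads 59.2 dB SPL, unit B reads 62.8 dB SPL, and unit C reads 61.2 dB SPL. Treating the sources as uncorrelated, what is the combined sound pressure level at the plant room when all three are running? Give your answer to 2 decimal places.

Add the sources as powers (linear), then convert back to dB:
L_total = 10·log₁₀(10^(59.2/10) + 10^(62.8/10) + 10^(61.2/10)) = 10·log₁₀(4055000) = 66.08 dB SPL.

66.08 dB SPL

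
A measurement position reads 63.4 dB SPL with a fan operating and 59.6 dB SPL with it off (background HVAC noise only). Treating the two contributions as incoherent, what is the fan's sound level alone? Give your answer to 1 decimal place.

Background correction is a power subtraction:
L_src = 10·log₁₀(10^(63.4/10) − 10^(59.6/10)) = 10·log₁₀(1276000) = 61.1 dB SPL.

61.1 dB SPL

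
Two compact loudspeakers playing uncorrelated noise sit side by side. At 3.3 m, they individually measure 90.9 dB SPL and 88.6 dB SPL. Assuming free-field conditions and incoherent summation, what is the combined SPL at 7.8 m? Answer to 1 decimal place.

Combined at 3.3 m: 10·log₁₀(10^(90.9/10)+10^(88.6/10)) = 92.91 dB SPL.
Then apply −20·log₁₀(7.8/3.3) = -7.47 dB → 85.4 dB SPL.

85.4 dB SPL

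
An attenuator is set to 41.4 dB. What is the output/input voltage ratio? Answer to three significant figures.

Voltage ratio = 10^(dB/20).
10^(-41.4/20) = 10^(-2.070) = 0.00851.

0.00851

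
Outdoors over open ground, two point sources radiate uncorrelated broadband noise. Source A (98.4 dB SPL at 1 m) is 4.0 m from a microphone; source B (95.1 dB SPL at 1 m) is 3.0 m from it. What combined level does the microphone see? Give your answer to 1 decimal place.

At the listener: L_A = 98.4 − 20·log₁₀(4.0) = 86.36 dB; L_B = 95.1 − 20·log₁₀(3.0) = 85.56 dB.
Combined: 10·log₁₀(10^(86.36/10)+10^(85.56/10)) = 89.0 dB SPL.

89.0 dB SPL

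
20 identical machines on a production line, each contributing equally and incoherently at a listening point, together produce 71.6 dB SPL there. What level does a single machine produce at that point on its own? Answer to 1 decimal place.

58.6 dB SPL

20 equal incoherent sources add 10·log₁₀(20) = 13.01 dB over one source.
L_one = 71.6 − 13.01 = 58.6 dB SPL.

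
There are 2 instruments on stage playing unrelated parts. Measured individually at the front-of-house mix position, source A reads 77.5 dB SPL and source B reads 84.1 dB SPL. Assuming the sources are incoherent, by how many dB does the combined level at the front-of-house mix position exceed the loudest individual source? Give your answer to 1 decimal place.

Uncorrelated sources add in intensity (power), not in dB.
L_total = 10·log₁₀(10^(77.5/10) + 10^(84.1/10)) = 84.96 dB SPL.
Excess over the loudest (84.1 dB): 84.96 − 84.1 = 0.9 dB.

0.9 dB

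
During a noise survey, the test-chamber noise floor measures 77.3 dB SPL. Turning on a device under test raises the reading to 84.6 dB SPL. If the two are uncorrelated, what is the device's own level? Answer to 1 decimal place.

Remove the background by subtracting linear intensities:
L_src = 10·log₁₀(10^(84.6/10) − 10^(77.3/10)) = 10·log₁₀(234700000) = 83.7 dB SPL.

83.7 dB SPL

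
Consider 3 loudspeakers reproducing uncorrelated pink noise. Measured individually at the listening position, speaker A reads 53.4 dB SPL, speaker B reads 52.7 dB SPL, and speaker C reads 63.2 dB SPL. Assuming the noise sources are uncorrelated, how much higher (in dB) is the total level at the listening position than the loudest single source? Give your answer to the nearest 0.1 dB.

0.8 dB

Incoherent sources sum as intensities:
L_total = 10·log₁₀(10^(53.4/10) + 10^(52.7/10) + 10^(63.2/10)) = 63.97 dB SPL.
Excess over the loudest (63.2 dB): 63.97 − 63.2 = 0.8 dB.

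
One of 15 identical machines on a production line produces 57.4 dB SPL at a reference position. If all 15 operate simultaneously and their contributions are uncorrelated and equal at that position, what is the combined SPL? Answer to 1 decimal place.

15 equal incoherent sources raise the level by 10·log₁₀(15) = 11.76 dB.
L_total = 57.4 + 11.76 = 69.2 dB SPL.

69.2 dB SPL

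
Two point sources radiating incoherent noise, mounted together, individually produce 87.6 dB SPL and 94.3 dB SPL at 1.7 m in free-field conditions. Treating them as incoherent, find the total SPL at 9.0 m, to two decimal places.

Combined at 1.7 m: 10·log₁₀(10^(87.6/10)+10^(94.3/10)) = 95.141 dB SPL.
Then apply −20·log₁₀(9.0/1.7) = -14.476 dB → 80.67 dB SPL.

80.67 dB SPL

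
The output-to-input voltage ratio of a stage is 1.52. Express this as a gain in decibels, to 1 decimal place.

Voltage is an amplitude quantity, so gain = 20·log₁₀(V_out/V_in).
20·log₁₀(1.52) = 3.6 dB.

3.6 dB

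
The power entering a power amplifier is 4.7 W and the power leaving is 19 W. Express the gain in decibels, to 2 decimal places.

6.07 dB

Power ratio → dB uses the 10·log₁₀ form:
10·log₁₀(19/4.7) = 10·log₁₀(4.043) = 6.07 dB.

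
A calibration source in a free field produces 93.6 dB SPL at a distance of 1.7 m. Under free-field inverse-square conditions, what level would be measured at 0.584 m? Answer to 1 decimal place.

102.9 dB SPL

Free-field point source: level drops by 20·log₁₀ of the distance ratio.
ΔL = −20·log₁₀(0.584/1.7) = 9.28 dB, so L₂ = 93.6 + (9.28) = 102.9 dB SPL.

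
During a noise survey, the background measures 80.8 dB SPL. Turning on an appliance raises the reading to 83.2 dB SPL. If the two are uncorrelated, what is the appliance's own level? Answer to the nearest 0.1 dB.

Subtract intensities: L_src = 10·log₁₀(10^(L_total/10) − 10^(L_bg/10)).
L_src = 10·log₁₀(10^(83.2/10) − 10^(80.8/10)) = 10·log₁₀(88700000) = 79.5 dB SPL.

79.5 dB SPL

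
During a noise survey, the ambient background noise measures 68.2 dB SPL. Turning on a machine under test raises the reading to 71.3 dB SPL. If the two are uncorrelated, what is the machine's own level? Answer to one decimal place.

Background correction is a power subtraction:
L_src = 10·log₁₀(10^(71.3/10) − 10^(68.2/10)) = 10·log₁₀(6883000) = 68.4 dB SPL.

68.4 dB SPL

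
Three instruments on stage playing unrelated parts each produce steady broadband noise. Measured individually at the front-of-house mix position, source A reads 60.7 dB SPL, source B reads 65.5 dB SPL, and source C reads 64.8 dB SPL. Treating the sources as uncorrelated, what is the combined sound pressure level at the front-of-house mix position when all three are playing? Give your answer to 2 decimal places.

Add the sources as powers (linear), then convert back to dB:
L_total = 10·log₁₀(10^(60.7/10) + 10^(65.5/10) + 10^(64.8/10)) = 10·log₁₀(7743000) = 68.89 dB SPL.

68.89 dB SPL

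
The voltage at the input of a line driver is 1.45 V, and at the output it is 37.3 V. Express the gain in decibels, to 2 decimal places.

Voltage ratio → dB uses the 20·log₁₀ form:
20·log₁₀(37.3/1.45) = 20·log₁₀(25.72) = 28.21 dB.

28.21 dB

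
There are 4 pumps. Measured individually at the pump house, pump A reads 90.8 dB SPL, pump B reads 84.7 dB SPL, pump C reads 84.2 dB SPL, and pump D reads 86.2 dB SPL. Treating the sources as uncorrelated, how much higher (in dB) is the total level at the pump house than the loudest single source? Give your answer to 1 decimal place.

2.6 dB

Incoherent sources sum as intensities:
L_total = 10·log₁₀(10^(90.8/10) + 10^(84.7/10) + 10^(84.2/10) + 10^(86.2/10)) = 93.38 dB SPL.
Excess over the loudest (90.8 dB): 93.38 − 90.8 = 2.6 dB.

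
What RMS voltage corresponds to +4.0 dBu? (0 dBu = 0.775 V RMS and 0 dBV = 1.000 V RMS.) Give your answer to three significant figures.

1.23 V

V = 0.775 V × 10^(+4.0/20).
= 0.775 × 1.585 = 1.23 V.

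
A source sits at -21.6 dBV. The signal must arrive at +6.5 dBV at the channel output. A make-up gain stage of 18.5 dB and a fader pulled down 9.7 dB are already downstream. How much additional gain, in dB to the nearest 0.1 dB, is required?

The required make-up gain is the shortfall in the dB sum.
G = +6.5 − (-21.6) − 18.5 + 9.7 = 19.3 dB.

19.3 dB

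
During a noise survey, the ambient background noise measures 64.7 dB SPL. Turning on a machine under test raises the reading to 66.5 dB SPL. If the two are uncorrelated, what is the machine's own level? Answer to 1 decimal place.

Subtract intensities: L_src = 10·log₁₀(10^(L_total/10) − 10^(L_bg/10)).
L_src = 10·log₁₀(10^(66.5/10) − 10^(64.7/10)) = 10·log₁₀(1516000) = 61.8 dB SPL.

61.8 dB SPL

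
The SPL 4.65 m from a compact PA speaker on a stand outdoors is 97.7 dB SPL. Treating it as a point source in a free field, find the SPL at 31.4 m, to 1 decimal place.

81.1 dB SPL

Free-field point source: level drops by 20·log₁₀ of the distance ratio.
ΔL = −20·log₁₀(31.4/4.65) = -16.59 dB, so L₂ = 97.7 + (-16.59) = 81.1 dB SPL.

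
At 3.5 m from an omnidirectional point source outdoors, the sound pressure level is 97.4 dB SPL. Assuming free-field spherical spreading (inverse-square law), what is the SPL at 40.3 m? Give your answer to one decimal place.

76.2 dB SPL

For a point source in a free field, ΔL = −20·log₁₀(d₂/d₁).
ΔL = −20·log₁₀(40.3/3.5) = -21.22 dB, so L₂ = 97.4 + (-21.22) = 76.2 dB SPL.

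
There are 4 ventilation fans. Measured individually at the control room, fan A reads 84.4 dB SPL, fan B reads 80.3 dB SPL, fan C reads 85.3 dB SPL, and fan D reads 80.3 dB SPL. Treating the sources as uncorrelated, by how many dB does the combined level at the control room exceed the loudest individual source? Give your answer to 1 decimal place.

3.9 dB

Add the sources as powers (linear), then convert back to dB:
L_total = 10·log₁₀(10^(84.4/10) + 10^(80.3/10) + 10^(85.3/10) + 10^(80.3/10)) = 89.18 dB SPL.
Excess over the loudest (85.3 dB): 89.18 − 85.3 = 3.9 dB.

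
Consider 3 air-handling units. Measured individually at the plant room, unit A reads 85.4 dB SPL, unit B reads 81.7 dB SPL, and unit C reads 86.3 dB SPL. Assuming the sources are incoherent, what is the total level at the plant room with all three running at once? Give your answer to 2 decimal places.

89.64 dB SPL

Add the sources as powers (linear), then convert back to dB:
L_total = 10·log₁₀(10^(85.4/10) + 10^(81.7/10) + 10^(86.3/10)) = 10·log₁₀(921200000) = 89.64 dB SPL.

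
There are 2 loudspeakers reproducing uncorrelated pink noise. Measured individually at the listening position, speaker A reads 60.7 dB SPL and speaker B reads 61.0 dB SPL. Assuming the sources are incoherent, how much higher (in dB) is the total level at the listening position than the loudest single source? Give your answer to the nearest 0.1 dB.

2.9 dB

Uncorrelated sources add in intensity (power), not in dB.
L_total = 10·log₁₀(10^(60.7/10) + 10^(61.0/10)) = 63.86 dB SPL.
Excess over the loudest (61.0 dB): 63.86 − 61.0 = 2.9 dB.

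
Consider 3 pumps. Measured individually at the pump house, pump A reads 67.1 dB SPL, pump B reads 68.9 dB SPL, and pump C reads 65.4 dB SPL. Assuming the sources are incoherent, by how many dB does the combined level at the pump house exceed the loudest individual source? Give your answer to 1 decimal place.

Uncorrelated sources add in intensity (power), not in dB.
L_total = 10·log₁₀(10^(67.1/10) + 10^(68.9/10) + 10^(65.4/10)) = 72.14 dB SPL.
Excess over the loudest (68.9 dB): 72.14 − 68.9 = 3.2 dB.

3.2 dB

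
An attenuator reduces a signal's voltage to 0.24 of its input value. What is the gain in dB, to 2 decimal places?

Voltage ratio → dB uses the 20·log₁₀ form:
20·log₁₀(0.24) = -12.40 dB.

-12.40 dB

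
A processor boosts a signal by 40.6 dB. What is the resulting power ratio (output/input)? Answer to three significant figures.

11500

Power ratio = 10^(dB/10).
10^(40.6/10) = 10^(4.060) = 11500.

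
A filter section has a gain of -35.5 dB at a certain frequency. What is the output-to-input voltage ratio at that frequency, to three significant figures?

0.0168

Voltage ratio = 10^(dB/20).
10^(-35.5/20) = 10^(-1.775) = 0.0168.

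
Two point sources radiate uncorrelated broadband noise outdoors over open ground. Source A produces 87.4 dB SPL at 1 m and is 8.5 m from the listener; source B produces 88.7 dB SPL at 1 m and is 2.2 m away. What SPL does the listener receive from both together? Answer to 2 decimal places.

82.06 dB SPL

At the listener: L_A = 87.4 − 20·log₁₀(8.5) = 68.812 dB; L_B = 88.7 − 20·log₁₀(2.2) = 81.852 dB.
Combined: 10·log₁₀(10^(68.812/10)+10^(81.852/10)) = 82.06 dB SPL.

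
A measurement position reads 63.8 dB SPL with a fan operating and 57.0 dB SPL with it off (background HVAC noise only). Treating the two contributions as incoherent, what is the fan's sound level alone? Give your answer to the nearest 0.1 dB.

Remove the background by subtracting linear intensities:
L_src = 10·log₁₀(10^(63.8/10) − 10^(57.0/10)) = 10·log₁₀(1898000) = 62.8 dB SPL.

62.8 dB SPL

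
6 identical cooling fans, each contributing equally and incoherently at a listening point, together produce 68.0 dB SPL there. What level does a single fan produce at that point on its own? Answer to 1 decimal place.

60.2 dB SPL

6 equal incoherent sources add 10·log₁₀(6) = 7.78 dB over one source.
L_one = 68.0 − 7.78 = 60.2 dB SPL.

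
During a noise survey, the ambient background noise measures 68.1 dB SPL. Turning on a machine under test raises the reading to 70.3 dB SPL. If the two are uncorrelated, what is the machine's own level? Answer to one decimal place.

Background correction is a power subtraction:
L_src = 10·log₁₀(10^(70.3/10) − 10^(68.1/10)) = 10·log₁₀(4259000) = 66.3 dB SPL.

66.3 dB SPL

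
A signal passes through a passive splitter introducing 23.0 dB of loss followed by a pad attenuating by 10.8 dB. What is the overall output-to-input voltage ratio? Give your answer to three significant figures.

0.0204

Net gain = (−23.0) + (−10.8) = -33.8 dB.
Voltage ratio = 10^(-33.8/20) = 0.0204.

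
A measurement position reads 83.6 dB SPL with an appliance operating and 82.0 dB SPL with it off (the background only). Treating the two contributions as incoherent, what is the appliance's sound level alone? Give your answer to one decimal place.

Remove the background by subtracting linear intensities:
L_src = 10·log₁₀(10^(83.6/10) − 10^(82.0/10)) = 10·log₁₀(70600000) = 78.5 dB SPL.

78.5 dB SPL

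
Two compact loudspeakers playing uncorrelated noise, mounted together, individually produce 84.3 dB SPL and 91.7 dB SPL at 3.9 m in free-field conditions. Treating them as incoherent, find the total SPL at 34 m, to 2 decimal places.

Combined at 3.9 m: 10·log₁₀(10^(84.3/10)+10^(91.7/10)) = 92.426 dB SPL.
Then apply −20·log₁₀(34/3.9) = -18.808 dB → 73.62 dB SPL.

73.62 dB SPL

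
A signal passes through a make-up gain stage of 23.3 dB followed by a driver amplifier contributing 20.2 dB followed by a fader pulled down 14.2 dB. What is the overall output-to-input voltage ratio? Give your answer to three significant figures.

Net gain = 23.3 + 20.2 + (−14.2) = 29.3 dB.
Voltage ratio = 10^(29.3/20) = 29.2.

29.2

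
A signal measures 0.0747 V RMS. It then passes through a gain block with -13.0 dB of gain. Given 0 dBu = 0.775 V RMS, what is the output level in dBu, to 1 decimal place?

-33.3 dBu

Input level: 20·log₁₀(0.0747/0.775) = -20.32 dBu.
Output: -20.32 − 13.0 = -33.3 dBu.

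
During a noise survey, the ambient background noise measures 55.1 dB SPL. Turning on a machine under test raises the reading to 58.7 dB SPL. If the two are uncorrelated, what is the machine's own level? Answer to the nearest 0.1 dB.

56.2 dB SPL

Background correction is a power subtraction:
L_src = 10·log₁₀(10^(58.7/10) − 10^(55.1/10)) = 10·log₁₀(417700) = 56.2 dB SPL.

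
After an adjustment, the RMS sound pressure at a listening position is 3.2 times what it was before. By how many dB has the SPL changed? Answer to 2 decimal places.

10.10 dB

Sound pressure is an amplitude quantity: ΔL = 20·log₁₀(p₂/p₁).
20·log₁₀(3.2) = 10.10 dB.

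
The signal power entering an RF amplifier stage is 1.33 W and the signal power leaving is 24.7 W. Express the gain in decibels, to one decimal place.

Power is a power quantity, so gain = 10·log₁₀(P_out/P_in).
10·log₁₀(24.7/1.33) = 10·log₁₀(18.57) = 12.7 dB.

12.7 dB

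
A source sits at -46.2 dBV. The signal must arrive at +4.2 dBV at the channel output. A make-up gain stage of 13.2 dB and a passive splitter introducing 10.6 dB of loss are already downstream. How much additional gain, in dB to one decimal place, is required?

The required make-up gain is the shortfall in the dB sum.
G = +4.2 − (-46.2) − 13.2 + 10.6 = 47.8 dB.

47.8 dB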